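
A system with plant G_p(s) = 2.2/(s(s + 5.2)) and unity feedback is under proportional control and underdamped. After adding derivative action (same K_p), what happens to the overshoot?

decrease

With PD the characteristic equation becomes s² + (a + K·K_d)s + K·K_p = 0; the damping term grows, ζ rises, overshoot falls.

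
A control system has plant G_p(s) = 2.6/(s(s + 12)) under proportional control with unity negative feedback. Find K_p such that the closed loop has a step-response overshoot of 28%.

K_p = 98.2

From %OS = 100·exp(−πζ/√(1−ζ²)) = 28%, ζ = −ln(0.28)/√(π²+ln²(0.28)) = 0.3755.
Characteristic equation s² + 12s + 2.6K_p = 0 gives ζ = 12/(2√(2.6K_p)).
Setting ζ = 0.3755: √(2.6K_p) = 12/(2·0.3755) = 15.98, so K_p = 255.3/2.6 = 98.2.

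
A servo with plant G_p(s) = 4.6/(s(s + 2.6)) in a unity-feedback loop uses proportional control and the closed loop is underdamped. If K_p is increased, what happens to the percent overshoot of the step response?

ζ = 2.6/(2√(4.6K_p)) decreases as K_p grows; lower damping means more overshoot.

increase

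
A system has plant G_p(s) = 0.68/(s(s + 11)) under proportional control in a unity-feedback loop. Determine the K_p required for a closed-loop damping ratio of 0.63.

K_p = 112

Closed-loop characteristic equation: s² + 11s + K_p·0.68 = 0.
So ω_n = √(0.68K_p) and 2ζω_n = 11, giving ζ = 11/(2√(0.68K_p)).
Setting ζ = 0.63: √(0.68K_p) = 11/(2·0.63) = 8.73, so K_p = 76.22/0.68 = 112.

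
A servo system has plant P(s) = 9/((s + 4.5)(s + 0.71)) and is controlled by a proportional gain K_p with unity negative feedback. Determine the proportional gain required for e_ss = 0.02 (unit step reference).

K_p = 17.4

The loop is type 0, so e_ss(step) = 1/(1 + K_pos) with K_pos = K_p·P(0).
P(0) = 2.817. Require 1/(1 + K_p·2.817) = 0.02, so 1 + 2.817·K_p = 50.
K_p = (50 − 1)/2.817 = 17.4.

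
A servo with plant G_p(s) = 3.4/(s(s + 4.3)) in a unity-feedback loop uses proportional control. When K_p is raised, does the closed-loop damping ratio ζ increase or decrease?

ζ = 4.3/(2√(3.4K_p)); increasing K_p raises the denominator, so ζ falls.

decrease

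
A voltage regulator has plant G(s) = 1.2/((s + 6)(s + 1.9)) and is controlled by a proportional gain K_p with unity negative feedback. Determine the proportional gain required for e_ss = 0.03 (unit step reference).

Steady-state error for a unit step on this type-0 loop is 1/(1 + K_p·G(0)).
G(0) = 0.1053. Require 1/(1 + K_p·0.1053) = 0.03, so 1 + 0.1053·K_p = 33.33.
K_p = (33.33 − 1)/0.1053 = 307.

K_p = 307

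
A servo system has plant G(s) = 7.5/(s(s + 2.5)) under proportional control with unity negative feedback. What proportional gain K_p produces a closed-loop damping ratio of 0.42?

K_p = 1.18

Closed-loop characteristic equation: s² + 2.5s + K_p·7.5 = 0.
So ω_n = √(7.5K_p) and 2ζω_n = 2.5, giving ζ = 2.5/(2√(7.5K_p)).
Setting ζ = 0.42: √(7.5K_p) = 2.5/(2·0.42) = 2.976, so K_p = 8.858/7.5 = 1.18.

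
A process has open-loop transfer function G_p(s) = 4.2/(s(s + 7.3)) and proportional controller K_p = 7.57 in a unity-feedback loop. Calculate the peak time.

T_p = 0.731 s

Closed-loop characteristic equation: s² + 7.3s + 31.79 = 0, so ω_n = 5.639 rad/s and ζ = 7.3/(2·5.639) = 0.6473.
Damped frequency ω_d = ω_n√(1−ζ²) = 4.298 rad/s, so peak time T_p = π/ω_d = 0.731 s.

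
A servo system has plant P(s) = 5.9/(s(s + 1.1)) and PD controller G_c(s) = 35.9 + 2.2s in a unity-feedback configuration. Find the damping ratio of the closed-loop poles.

Forward path: (35.9 + 2.2s)·5.9/(s(s+1.1)). The closed-loop characteristic equation is s² + (1.1 + 5.9·2.2)s + 5.9·35.9 = 0.
That is s² + 14.08s + 211.8 = 0, so ω_n = 14.55 rad/s and ζ = 14.08/(2·14.55) = 0.4837.

ζ = 0.484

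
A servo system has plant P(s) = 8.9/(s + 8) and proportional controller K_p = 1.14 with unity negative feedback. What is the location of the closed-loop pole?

Closed-loop transfer function: T(s) = K_p·P(s)/(1 + K_p·P(s)) = 10.15/(s + 8 + 10.15) = 10.15/(s + 18.15).
The closed-loop pole is at s = −18.15.

s = -18.15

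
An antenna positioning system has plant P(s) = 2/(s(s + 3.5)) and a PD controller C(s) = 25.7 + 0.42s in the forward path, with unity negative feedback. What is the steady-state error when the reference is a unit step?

The open loop C(s)P(s) has a pole at the origin (type 1), so the static position error constant is infinite and e_ss = 1/(1+∞) = 0.

0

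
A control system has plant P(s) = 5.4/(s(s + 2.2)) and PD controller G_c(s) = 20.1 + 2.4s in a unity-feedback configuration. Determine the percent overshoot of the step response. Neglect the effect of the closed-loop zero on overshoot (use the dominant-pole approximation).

Forward path: (20.1 + 2.4s)·5.4/(s(s+2.2)). The closed-loop characteristic equation is s² + (2.2 + 5.4·2.4)s + 5.4·20.1 = 0.
That is s² + 15.16s + 108.5 = 0, so ω_n = 10.42 rad/s and ζ = 15.16/(2·10.42) = 0.7276.
%OS = 100·exp(−πζ/√(1−ζ²)) = 3.57%.

3.57%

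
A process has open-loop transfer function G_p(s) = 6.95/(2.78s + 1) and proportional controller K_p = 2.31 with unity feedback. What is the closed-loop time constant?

τ = 0.163 s

Closed loop: T(s) = K_p·G_p/(1+K_p·G_p) = 16.05/(2.78s + 1 + 16.05), with pole at s = −(1 + 16.05)/2.78 = −6.135.
Closed-loop time constant τ = 1/6.135 = 0.163 s.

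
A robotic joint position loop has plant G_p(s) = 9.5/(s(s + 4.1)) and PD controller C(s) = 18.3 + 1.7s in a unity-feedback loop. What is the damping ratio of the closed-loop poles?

Forward path: (18.3 + 1.7s)·9.5/(s(s+4.1)). The closed-loop characteristic equation is s² + (4.1 + 9.5·1.7)s + 9.5·18.3 = 0.
That is s² + 20.25s + 173.8 = 0, so ω_n = 13.19 rad/s and ζ = 20.25/(2·13.19) = 0.7679.

ζ = 0.768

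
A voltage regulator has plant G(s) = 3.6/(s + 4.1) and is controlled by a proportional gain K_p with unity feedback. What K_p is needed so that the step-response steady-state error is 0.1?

K_p = 10.2

The loop is type 0, so e_ss(step) = 1/(1 + K_pos) with K_pos = K_p·G(0).
G(0) = 0.878. Require 1/(1 + K_p·0.878) = 0.1, so 1 + 0.878·K_p = 10.
K_p = (10 − 1)/0.878 = 10.2.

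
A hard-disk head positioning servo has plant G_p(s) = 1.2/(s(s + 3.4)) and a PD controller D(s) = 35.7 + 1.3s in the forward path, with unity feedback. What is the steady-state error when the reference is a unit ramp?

0.0794

The loop has one pole at the origin (type 1). Velocity error constant K_v = lim_{s→0} s·D(s)G_p(s) = 35.7·1.2/3.4 = 12.6.
Steady-state error to a unit ramp: e_ss = 1/K_v = 0.0794.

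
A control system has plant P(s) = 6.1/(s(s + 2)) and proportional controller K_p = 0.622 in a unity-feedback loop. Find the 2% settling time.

Closed-loop characteristic equation: s² + 2s + 3.794 = 0, so ω_n = 1.948 rad/s and ζ = 2/(2·1.948) = 0.5134.
2% settling time T_s ≈ 4/(ζω_n) = 4/1 = 4 s.

T_s ≈ 4 s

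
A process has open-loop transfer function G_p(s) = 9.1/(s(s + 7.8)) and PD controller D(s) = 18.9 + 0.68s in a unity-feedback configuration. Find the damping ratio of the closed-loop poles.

ζ = 0.533

Forward path: (18.9 + 0.68s)·9.1/(s(s+7.8)). The closed-loop characteristic equation is s² + (7.8 + 9.1·0.68)s + 9.1·18.9 = 0.
That is s² + 13.99s + 172 = 0, so ω_n = 13.11 rad/s and ζ = 13.99/(2·13.11) = 0.5333.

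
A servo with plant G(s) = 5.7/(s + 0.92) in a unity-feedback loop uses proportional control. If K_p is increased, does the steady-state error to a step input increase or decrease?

decrease

The position error constant K_pos = K_p·G(0) grows with K_p, and e_ss = 1/(1+K_pos) falls.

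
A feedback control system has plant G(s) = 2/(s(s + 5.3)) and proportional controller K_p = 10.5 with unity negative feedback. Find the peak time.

Closed-loop characteristic equation: s² + 5.3s + 21 = 0, so ω_n = 4.583 rad/s and ζ = 5.3/(2·4.583) = 0.5783.
Damped frequency ω_d = ω_n√(1−ζ²) = 3.739 rad/s, so peak time T_p = π/ω_d = 0.84 s.

T_p = 0.84 s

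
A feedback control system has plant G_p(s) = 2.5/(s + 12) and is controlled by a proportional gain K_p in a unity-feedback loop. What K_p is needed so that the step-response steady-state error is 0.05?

Steady-state error for a unit step on this type-0 loop is 1/(1 + K_p·G_p(0)).
G_p(0) = 0.2083. Require 1/(1 + K_p·0.2083) = 0.05, so 1 + 0.2083·K_p = 20.
K_p = (20 − 1)/0.2083 = 91.2.

K_p = 91.2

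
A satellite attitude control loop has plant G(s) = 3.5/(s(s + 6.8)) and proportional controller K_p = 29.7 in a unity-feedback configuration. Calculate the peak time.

From 1 + K_pG(s) = 0: s² + 6.8s + 104 = 0 ⇒ ω_n = 10.2, ζ = 0.3335.
Damped frequency ω_d = ω_n√(1−ζ²) = 9.612 rad/s, so peak time T_p = π/ω_d = 0.327 s.

T_p = 0.327 s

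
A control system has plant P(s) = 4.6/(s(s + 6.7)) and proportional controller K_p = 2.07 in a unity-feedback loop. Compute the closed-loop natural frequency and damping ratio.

The closed-loop denominator is s(s+6.7) + 2.07·4.6 = s² + 6.7s + 9.522.
Matching s² + 2ζω_n s + ω_n²: ω_n = √9.522 = 3.086 rad/s and 2ζω_n = 6.7, so ζ = 6.7/(2·3.086) = 1.09.

ω_n = 3.09 rad/s, ζ = 1.09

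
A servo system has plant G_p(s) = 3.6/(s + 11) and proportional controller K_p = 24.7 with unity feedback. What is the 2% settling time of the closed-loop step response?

Closed-loop transfer function: T(s) = K_p·G_p(s)/(1 + K_p·G_p(s)) = 88.92/(s + 11 + 88.92) = 88.92/(s + 99.92).
Time constant τ = 1/99.92 = 0.01001 s, so the 2% settling time is about 4τ = 0.04 s.

T_s ≈ 0.04 s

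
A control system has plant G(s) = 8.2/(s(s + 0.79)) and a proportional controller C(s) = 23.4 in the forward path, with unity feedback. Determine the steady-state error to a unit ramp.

The loop has one pole at the origin (type 1). Velocity error constant K_v = lim_{s→0} s·C(s)G(s) = 23.4·8.2/0.79 = 242.9.
Steady-state error to a unit ramp: e_ss = 1/K_v = 0.00412.

0.00412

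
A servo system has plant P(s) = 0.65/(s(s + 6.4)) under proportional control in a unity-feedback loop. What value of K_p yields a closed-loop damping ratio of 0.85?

K_p = 21.8

Closed-loop characteristic equation: s² + 6.4s + K_p·0.65 = 0.
So ω_n = √(0.65K_p) and 2ζω_n = 6.4, giving ζ = 6.4/(2√(0.65K_p)).
Setting ζ = 0.85: √(0.65K_p) = 6.4/(2·0.85) = 3.765, so K_p = 14.17/0.65 = 21.8.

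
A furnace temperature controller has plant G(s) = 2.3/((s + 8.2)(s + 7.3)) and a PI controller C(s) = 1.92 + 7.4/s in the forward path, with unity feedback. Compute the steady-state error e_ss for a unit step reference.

0

The open loop C(s)G(s) has a pole at the origin (type 1), so the static position error constant is infinite and e_ss = 1/(1+∞) = 0.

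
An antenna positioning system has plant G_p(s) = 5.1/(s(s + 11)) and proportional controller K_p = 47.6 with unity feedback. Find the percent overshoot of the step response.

Closed-loop characteristic equation: s² + 11s + 242.8 = 0, so ω_n = 15.58 rad/s and ζ = 11/(2·15.58) = 0.353.
%OS = 100·exp(−πζ/√(1−ζ²)) = 100·exp(−π·0.353/√0.8754) = 30.6%.

30.6%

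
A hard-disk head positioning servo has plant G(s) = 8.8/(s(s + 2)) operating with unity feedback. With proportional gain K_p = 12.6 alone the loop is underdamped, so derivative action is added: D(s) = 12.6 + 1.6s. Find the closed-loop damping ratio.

Forward path: (12.6 + 1.6s)·8.8/(s(s+2)). The closed-loop characteristic equation is s² + (2 + 8.8·1.6)s + 8.8·12.6 = 0.
That is s² + 16.08s + 110.9 = 0, so ω_n = 10.53 rad/s and ζ = 16.08/(2·10.53) = 0.7635.

ζ = 0.764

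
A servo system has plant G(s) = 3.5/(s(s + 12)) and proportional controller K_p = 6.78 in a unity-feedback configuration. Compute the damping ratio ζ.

With unity feedback the closed-loop characteristic equation is s² + 12s + 6.78·3.5 = s² + 12s + 23.73 = 0.
Matching s² + 2ζω_n s + ω_n²: ω_n = √23.73 = 4.871 rad/s and 2ζω_n = 12, so ζ = 12/(2·4.871) = 1.23.

ζ = 1.23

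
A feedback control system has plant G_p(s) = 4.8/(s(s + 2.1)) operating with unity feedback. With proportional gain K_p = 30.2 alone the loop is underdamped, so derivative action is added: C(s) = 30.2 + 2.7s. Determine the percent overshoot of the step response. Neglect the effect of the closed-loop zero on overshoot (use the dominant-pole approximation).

Forward path: (30.2 + 2.7s)·4.8/(s(s+2.1)). The closed-loop characteristic equation is s² + (2.1 + 4.8·2.7)s + 4.8·30.2 = 0.
That is s² + 15.06s + 145 = 0, so ω_n = 12.04 rad/s and ζ = 15.06/(2·12.04) = 0.6254.
%OS = 100·exp(−πζ/√(1−ζ²)) = 8.06%.

8.06%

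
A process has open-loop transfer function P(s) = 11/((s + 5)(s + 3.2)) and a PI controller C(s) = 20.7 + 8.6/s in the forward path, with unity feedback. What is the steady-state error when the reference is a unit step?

0

The open loop C(s)P(s) has a pole at the origin (type 1), so the static position error constant is infinite and e_ss = 1/(1+∞) = 0.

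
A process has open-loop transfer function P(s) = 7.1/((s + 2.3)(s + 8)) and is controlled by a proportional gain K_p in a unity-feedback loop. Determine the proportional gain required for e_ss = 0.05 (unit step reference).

For a type-0 loop with proportional control, e_ss = 1/(1 + K_p·P(0)).
P(0) = 0.3859. Require 1/(1 + K_p·0.3859) = 0.05, so 1 + 0.3859·K_p = 20.
K_p = (20 − 1)/0.3859 = 49.2.

K_p = 49.2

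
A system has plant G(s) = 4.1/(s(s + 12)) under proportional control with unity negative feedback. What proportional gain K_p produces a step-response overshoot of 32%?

K_p = 75.5

From %OS = 100·exp(−πζ/√(1−ζ²)) = 32%, ζ = −ln(0.32)/√(π²+ln²(0.32)) = 0.341.
Characteristic equation s² + 12s + 4.1K_p = 0 gives ζ = 12/(2√(4.1K_p)).
Setting ζ = 0.341: √(4.1K_p) = 12/(2·0.341) = 17.6, so K_p = 309.7/4.1 = 75.5.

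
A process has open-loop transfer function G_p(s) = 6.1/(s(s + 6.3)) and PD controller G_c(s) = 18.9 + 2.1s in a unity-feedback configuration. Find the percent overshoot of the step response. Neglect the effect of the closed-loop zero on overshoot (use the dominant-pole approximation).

Forward path: (18.9 + 2.1s)·6.1/(s(s+6.3)). The closed-loop characteristic equation is s² + (6.3 + 6.1·2.1)s + 6.1·18.9 = 0.
That is s² + 19.11s + 115.3 = 0, so ω_n = 10.74 rad/s and ζ = 19.11/(2·10.74) = 0.8899.
%OS = 100·exp(−πζ/√(1−ζ²)) = 0.218%.

0.218%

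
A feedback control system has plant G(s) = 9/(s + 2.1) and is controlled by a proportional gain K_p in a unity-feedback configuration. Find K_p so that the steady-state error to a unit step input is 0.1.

Steady-state error for a unit step on this type-0 loop is 1/(1 + K_p·G(0)).
G(0) = 4.286. Require 1/(1 + K_p·4.286) = 0.1, so 1 + 4.286·K_p = 10.
K_p = (10 − 1)/4.286 = 2.1.

K_p = 2.1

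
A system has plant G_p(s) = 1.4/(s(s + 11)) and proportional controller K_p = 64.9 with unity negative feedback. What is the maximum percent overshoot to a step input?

10.9%

Closed-loop characteristic equation: s² + 11s + 90.86 = 0, so ω_n = 9.532 rad/s and ζ = 11/(2·9.532) = 0.577.
%OS = 100·exp(−πζ/√(1−ζ²)) = 100·exp(−π·0.577/√0.6671) = 10.9%.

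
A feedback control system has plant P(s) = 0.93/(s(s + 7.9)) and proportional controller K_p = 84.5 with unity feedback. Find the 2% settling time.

The closed-loop denominator s² + 7.9s + 78.59 gives ω_n = √78.59 = 8.865 and ζ = 7.9/(2ω_n) = 0.4456.
2% settling time T_s ≈ 4/(ζω_n) = 4/3.95 = 1.01 s.

T_s ≈ 1.01 s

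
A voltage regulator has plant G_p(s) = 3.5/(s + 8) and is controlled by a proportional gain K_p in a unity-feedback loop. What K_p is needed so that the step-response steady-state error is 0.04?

For a type-0 loop with proportional control, e_ss = 1/(1 + K_p·G_p(0)).
G_p(0) = 0.4375. Require 1/(1 + K_p·0.4375) = 0.04, so 1 + 0.4375·K_p = 25.
K_p = (25 − 1)/0.4375 = 54.9.

K_p = 54.9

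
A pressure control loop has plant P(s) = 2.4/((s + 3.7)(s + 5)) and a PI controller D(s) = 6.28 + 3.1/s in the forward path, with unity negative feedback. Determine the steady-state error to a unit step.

The open loop D(s)P(s) has a pole at the origin (type 1), so the static position error constant is infinite and e_ss = 1/(1+∞) = 0.

0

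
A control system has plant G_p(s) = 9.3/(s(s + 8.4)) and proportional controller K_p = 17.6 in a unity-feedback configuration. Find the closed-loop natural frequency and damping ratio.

ω_n = 12.8 rad/s, ζ = 0.328

With unity feedback the closed-loop characteristic equation is s² + 8.4s + 17.6·9.3 = s² + 8.4s + 163.7 = 0.
Matching s² + 2ζω_n s + ω_n²: ω_n = √163.7 = 12.79 rad/s and 2ζω_n = 8.4, so ζ = 8.4/(2·12.79) = 0.328.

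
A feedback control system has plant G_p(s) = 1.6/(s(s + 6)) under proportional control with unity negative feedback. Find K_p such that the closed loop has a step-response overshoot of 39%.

K_p = 68.2

From %OS = 100·exp(−πζ/√(1−ζ²)) = 39%, ζ = −ln(0.39)/√(π²+ln²(0.39)) = 0.2871.
Characteristic equation s² + 6s + 1.6K_p = 0 gives ζ = 6/(2√(1.6K_p)).
Setting ζ = 0.2871: √(1.6K_p) = 6/(2·0.2871) = 10.45, so K_p = 109.2/1.6 = 68.2.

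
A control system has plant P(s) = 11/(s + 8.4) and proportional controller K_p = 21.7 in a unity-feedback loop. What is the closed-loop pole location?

Closed-loop transfer function: T(s) = K_p·P(s)/(1 + K_p·P(s)) = 238.7/(s + 8.4 + 238.7) = 238.7/(s + 247.1).
The closed-loop pole is at s = −247.1.

s = -247.1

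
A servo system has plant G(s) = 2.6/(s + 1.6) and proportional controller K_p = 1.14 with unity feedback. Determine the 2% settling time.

T_s ≈ 0.876 s

Closed-loop transfer function: T(s) = K_p·G(s)/(1 + K_p·G(s)) = 2.964/(s + 1.6 + 2.964) = 2.964/(s + 4.564).
Time constant τ = 1/4.564 = 0.2191 s, so the 2% settling time is about 4τ = 0.876 s.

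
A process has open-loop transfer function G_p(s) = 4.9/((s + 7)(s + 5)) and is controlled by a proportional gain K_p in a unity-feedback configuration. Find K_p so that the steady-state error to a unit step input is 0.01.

Steady-state error for a unit step on this type-0 loop is 1/(1 + K_p·G_p(0)).
G_p(0) = 0.14. Require 1/(1 + K_p·0.14) = 0.01, so 1 + 0.14·K_p = 100.
K_p = (100 − 1)/0.14 = 707.

K_p = 707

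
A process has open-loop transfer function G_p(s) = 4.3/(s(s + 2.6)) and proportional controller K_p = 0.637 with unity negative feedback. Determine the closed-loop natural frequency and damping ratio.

ω_n = 1.66 rad/s, ζ = 0.785

With unity feedback the closed-loop characteristic equation is s² + 2.6s + 0.637·4.3 = s² + 2.6s + 2.739 = 0.
Matching s² + 2ζω_n s + ω_n²: ω_n = √2.739 = 1.655 rad/s and 2ζω_n = 2.6, so ζ = 2.6/(2·1.655) = 0.785.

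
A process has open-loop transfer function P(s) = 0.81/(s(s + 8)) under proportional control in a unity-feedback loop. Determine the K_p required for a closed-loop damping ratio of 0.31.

K_p = 206

Closed-loop characteristic equation: s² + 8s + K_p·0.81 = 0.
So ω_n = √(0.81K_p) and 2ζω_n = 8, giving ζ = 8/(2√(0.81K_p)).
Setting ζ = 0.31: √(0.81K_p) = 8/(2·0.31) = 12.9, so K_p = 166.5/0.81 = 206.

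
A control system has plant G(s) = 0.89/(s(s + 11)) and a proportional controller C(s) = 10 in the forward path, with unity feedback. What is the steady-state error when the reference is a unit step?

The open loop C(s)G(s) has a pole at the origin (type 1), so the static position error constant is infinite and e_ss = 1/(1+∞) = 0.

0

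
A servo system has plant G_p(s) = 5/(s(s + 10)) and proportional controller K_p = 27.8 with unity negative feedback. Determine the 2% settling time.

The closed-loop denominator s² + 10s + 139 gives ω_n = √139 = 11.79 and ζ = 10/(2ω_n) = 0.4241.
2% settling time T_s ≈ 4/(ζω_n) = 4/5 = 0.8 s.

T_s ≈ 0.8 s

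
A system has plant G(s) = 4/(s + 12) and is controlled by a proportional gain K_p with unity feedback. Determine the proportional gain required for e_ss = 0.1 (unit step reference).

K_p = 27

Steady-state error for a unit step on this type-0 loop is 1/(1 + K_p·G(0)).
G(0) = 0.3333. Require 1/(1 + K_p·0.3333) = 0.1, so 1 + 0.3333·K_p = 10.
K_p = (10 − 1)/0.3333 = 27.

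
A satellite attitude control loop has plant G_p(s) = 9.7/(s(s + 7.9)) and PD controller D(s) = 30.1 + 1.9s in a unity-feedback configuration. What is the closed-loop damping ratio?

ζ = 0.77

Forward path: (30.1 + 1.9s)·9.7/(s(s+7.9)). The closed-loop characteristic equation is s² + (7.9 + 9.7·1.9)s + 9.7·30.1 = 0.
That is s² + 26.33s + 292 = 0, so ω_n = 17.09 rad/s and ζ = 26.33/(2·17.09) = 0.7705.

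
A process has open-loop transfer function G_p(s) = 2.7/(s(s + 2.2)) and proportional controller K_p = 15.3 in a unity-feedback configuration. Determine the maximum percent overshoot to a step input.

57.9%

The closed-loop denominator s² + 2.2s + 41.31 gives ω_n = √41.31 = 6.427 and ζ = 2.2/(2ω_n) = 0.1711.
%OS = 100·exp(−πζ/√(1−ζ²)) = 100·exp(−π·0.1711/√0.9707) = 57.9%.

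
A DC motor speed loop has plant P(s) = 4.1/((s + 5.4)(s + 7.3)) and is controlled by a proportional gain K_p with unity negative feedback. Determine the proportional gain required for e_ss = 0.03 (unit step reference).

For a type-0 loop with proportional control, e_ss = 1/(1 + K_p·P(0)).
P(0) = 0.104. Require 1/(1 + K_p·0.104) = 0.03, so 1 + 0.104·K_p = 33.33.
K_p = (33.33 − 1)/0.104 = 311.

K_p = 311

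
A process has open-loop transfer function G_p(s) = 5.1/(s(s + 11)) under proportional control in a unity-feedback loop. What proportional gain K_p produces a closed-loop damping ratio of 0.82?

K_p = 8.82

Closed-loop characteristic equation: s² + 11s + K_p·5.1 = 0.
So ω_n = √(5.1K_p) and 2ζω_n = 11, giving ζ = 11/(2√(5.1K_p)).
Setting ζ = 0.82: √(5.1K_p) = 11/(2·0.82) = 6.707, so K_p = 44.99/5.1 = 8.82.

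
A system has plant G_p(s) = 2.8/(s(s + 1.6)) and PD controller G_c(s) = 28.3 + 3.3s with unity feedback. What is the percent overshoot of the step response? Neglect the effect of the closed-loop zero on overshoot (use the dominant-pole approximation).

8.97%

Forward path: (28.3 + 3.3s)·2.8/(s(s+1.6)). The closed-loop characteristic equation is s² + (1.6 + 2.8·3.3)s + 2.8·28.3 = 0.
That is s² + 10.84s + 79.24 = 0, so ω_n = 8.902 rad/s and ζ = 10.84/(2·8.902) = 0.6089.
%OS = 100·exp(−πζ/√(1−ζ²)) = 8.97%.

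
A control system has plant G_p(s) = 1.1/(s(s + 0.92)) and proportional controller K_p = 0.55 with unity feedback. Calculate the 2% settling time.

T_s ≈ 8.7 s

From 1 + K_pG_p(s) = 0: s² + 0.92s + 0.605 = 0 ⇒ ω_n = 0.7778, ζ = 0.5914.
2% settling time T_s ≈ 4/(ζω_n) = 4/0.46 = 8.7 s.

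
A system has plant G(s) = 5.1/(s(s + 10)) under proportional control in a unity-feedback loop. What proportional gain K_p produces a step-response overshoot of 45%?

From %OS = 100·exp(−πζ/√(1−ζ²)) = 45%, ζ = −ln(0.45)/√(π²+ln²(0.45)) = 0.2463.
Characteristic equation s² + 10s + 5.1K_p = 0 gives ζ = 10/(2√(5.1K_p)).
Setting ζ = 0.2463: √(5.1K_p) = 10/(2·0.2463) = 20.3, so K_p = 412/5.1 = 80.8.

K_p = 80.8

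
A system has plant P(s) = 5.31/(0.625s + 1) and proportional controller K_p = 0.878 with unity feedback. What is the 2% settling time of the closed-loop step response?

T_s ≈ 0.442 s

Closed loop: T(s) = K_p·P/(1+K_p·P) = 4.662/(0.625s + 1 + 4.662), with pole at s = −(1 + 4.662)/0.625 = −9.059.
τ = 1/9.059 = 0.1104 s, so 2% settling time ≈ 4τ = 0.442 s.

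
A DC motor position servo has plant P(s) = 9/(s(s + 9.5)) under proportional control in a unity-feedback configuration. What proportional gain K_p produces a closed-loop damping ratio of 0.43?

Closed-loop characteristic equation: s² + 9.5s + K_p·9 = 0.
So ω_n = √(9K_p) and 2ζω_n = 9.5, giving ζ = 9.5/(2√(9K_p)).
Setting ζ = 0.43: √(9K_p) = 9.5/(2·0.43) = 11.05, so K_p = 122/9 = 13.6.

K_p = 13.6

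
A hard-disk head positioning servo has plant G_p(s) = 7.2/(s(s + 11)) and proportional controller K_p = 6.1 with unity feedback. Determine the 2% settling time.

From 1 + K_pG_p(s) = 0: s² + 11s + 43.92 = 0 ⇒ ω_n = 6.627, ζ = 0.8299.
2% settling time T_s ≈ 4/(ζω_n) = 4/5.5 = 0.727 s.

T_s ≈ 0.727 s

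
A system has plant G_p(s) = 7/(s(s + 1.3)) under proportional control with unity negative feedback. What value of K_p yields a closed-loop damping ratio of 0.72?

Closed-loop characteristic equation: s² + 1.3s + K_p·7 = 0.
So ω_n = √(7K_p) and 2ζω_n = 1.3, giving ζ = 1.3/(2√(7K_p)).
Setting ζ = 0.72: √(7K_p) = 1.3/(2·0.72) = 0.9028, so K_p = 0.815/7 = 0.116.

K_p = 0.116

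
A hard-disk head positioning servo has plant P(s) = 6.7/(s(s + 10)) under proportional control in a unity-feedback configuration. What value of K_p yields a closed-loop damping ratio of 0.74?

Closed-loop characteristic equation: s² + 10s + K_p·6.7 = 0.
So ω_n = √(6.7K_p) and 2ζω_n = 10, giving ζ = 10/(2√(6.7K_p)).
Setting ζ = 0.74: √(6.7K_p) = 10/(2·0.74) = 6.757, so K_p = 45.65/6.7 = 6.81.

K_p = 6.81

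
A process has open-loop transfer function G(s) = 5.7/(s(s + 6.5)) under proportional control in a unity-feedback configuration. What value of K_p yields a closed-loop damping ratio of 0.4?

K_p = 11.6

Closed-loop characteristic equation: s² + 6.5s + K_p·5.7 = 0.
So ω_n = √(5.7K_p) and 2ζω_n = 6.5, giving ζ = 6.5/(2√(5.7K_p)).
Setting ζ = 0.4: √(5.7K_p) = 6.5/(2·0.4) = 8.125, so K_p = 66.02/5.7 = 11.6.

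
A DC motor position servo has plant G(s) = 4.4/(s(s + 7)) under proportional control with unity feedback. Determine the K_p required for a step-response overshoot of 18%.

From %OS = 100·exp(−πζ/√(1−ζ²)) = 18%, ζ = −ln(0.18)/√(π²+ln²(0.18)) = 0.4791.
Characteristic equation s² + 7s + 4.4K_p = 0 gives ζ = 7/(2√(4.4K_p)).
Setting ζ = 0.4791: √(4.4K_p) = 7/(2·0.4791) = 7.305, so K_p = 53.37/4.4 = 12.1.

K_p = 12.1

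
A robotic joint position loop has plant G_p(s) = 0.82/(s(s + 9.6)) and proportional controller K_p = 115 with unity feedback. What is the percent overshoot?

16.8%

Closed-loop characteristic equation: s² + 9.6s + 94.3 = 0, so ω_n = 9.711 rad/s and ζ = 9.6/(2·9.711) = 0.4943.
%OS = 100·exp(−πζ/√(1−ζ²)) = 100·exp(−π·0.4943/√0.7557) = 16.8%.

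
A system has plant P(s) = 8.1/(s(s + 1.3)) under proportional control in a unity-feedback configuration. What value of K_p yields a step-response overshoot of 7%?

K_p = 0.125

From %OS = 100·exp(−πζ/√(1−ζ²)) = 7%, ζ = −ln(0.07)/√(π²+ln²(0.07)) = 0.6461.
Characteristic equation s² + 1.3s + 8.1K_p = 0 gives ζ = 1.3/(2√(8.1K_p)).
Setting ζ = 0.6461: √(8.1K_p) = 1.3/(2·0.6461) = 1.006, so K_p = 1.012/8.1 = 0.125.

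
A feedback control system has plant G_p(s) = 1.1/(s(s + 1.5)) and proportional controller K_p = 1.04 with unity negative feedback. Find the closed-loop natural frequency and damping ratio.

The closed-loop denominator is s(s+1.5) + 1.04·1.1 = s² + 1.5s + 1.144.
Matching s² + 2ζω_n s + ω_n²: ω_n = √1.144 = 1.07 rad/s and 2ζω_n = 1.5, so ζ = 1.5/(2·1.07) = 0.701.

ω_n = 1.07 rad/s, ζ = 0.701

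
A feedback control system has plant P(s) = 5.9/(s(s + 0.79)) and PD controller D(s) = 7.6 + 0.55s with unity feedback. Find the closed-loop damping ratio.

Forward path: (7.6 + 0.55s)·5.9/(s(s+0.79)). The closed-loop characteristic equation is s² + (0.79 + 5.9·0.55)s + 5.9·7.6 = 0.
That is s² + 4.035s + 44.84 = 0, so ω_n = 6.696 rad/s and ζ = 4.035/(2·6.696) = 0.3013.

ζ = 0.301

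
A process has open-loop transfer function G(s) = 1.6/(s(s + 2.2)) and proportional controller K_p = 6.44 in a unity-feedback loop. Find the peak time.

Closed-loop characteristic equation: s² + 2.2s + 10.3 = 0, so ω_n = 3.21 rad/s and ζ = 2.2/(2·3.21) = 0.3427.
Damped frequency ω_d = ω_n√(1−ζ²) = 3.016 rad/s, so peak time T_p = π/ω_d = 1.04 s.

T_p = 1.04 s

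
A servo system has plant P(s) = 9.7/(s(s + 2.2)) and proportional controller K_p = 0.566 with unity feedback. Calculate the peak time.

T_p = 1.52 s

Closed-loop characteristic equation: s² + 2.2s + 5.49 = 0, so ω_n = 2.343 rad/s and ζ = 2.2/(2·2.343) = 0.4695.
Damped frequency ω_d = ω_n√(1−ζ²) = 2.069 rad/s, so peak time T_p = π/ω_d = 1.52 s.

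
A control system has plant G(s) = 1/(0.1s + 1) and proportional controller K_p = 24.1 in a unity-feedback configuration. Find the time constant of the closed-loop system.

τ = 0.00398 s

Closed loop: T(s) = K_p·G/(1+K_p·G) = 24.1/(0.1s + 1 + 24.1), with pole at s = −(1 + 24.1)/0.1 = −251.
Closed-loop time constant τ = 1/251 = 0.00398 s.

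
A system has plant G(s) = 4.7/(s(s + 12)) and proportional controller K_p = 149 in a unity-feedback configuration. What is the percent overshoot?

48.1%

The closed-loop denominator s² + 12s + 700.3 gives ω_n = √700.3 = 26.46 and ζ = 12/(2ω_n) = 0.2267.
%OS = 100·exp(−πζ/√(1−ζ²)) = 100·exp(−π·0.2267/√0.9486) = 48.1%.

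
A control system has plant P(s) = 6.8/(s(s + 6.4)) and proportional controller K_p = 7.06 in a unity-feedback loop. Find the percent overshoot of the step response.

19.5%

From 1 + K_pP(s) = 0: s² + 6.4s + 48.01 = 0 ⇒ ω_n = 6.929, ζ = 0.4618.
%OS = 100·exp(−πζ/√(1−ζ²)) = 100·exp(−π·0.4618/√0.7867) = 19.5%.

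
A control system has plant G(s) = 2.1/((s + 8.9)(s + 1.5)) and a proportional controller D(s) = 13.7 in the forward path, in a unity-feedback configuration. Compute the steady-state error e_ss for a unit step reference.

0.317

The loop is type 0. Static position error constant K_pos = D(0)·G(0) = 13.7·0.1573 = 2.155.
Steady-state error to a unit step: e_ss = 1/(1+K_pos) = 1/3.155 = 0.317.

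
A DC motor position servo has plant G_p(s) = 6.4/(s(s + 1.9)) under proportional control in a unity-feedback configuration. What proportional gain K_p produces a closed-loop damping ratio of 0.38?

Closed-loop characteristic equation: s² + 1.9s + K_p·6.4 = 0.
So ω_n = √(6.4K_p) and 2ζω_n = 1.9, giving ζ = 1.9/(2√(6.4K_p)).
Setting ζ = 0.38: √(6.4K_p) = 1.9/(2·0.38) = 2.5, so K_p = 6.25/6.4 = 0.977.

K_p = 0.977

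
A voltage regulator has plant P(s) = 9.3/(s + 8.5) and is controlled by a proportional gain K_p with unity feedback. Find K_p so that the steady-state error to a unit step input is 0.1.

The loop is type 0, so e_ss(step) = 1/(1 + K_pos) with K_pos = K_p·P(0).
P(0) = 1.094. Require 1/(1 + K_p·1.094) = 0.1, so 1 + 1.094·K_p = 10.
K_p = (10 − 1)/1.094 = 8.23.

K_p = 8.23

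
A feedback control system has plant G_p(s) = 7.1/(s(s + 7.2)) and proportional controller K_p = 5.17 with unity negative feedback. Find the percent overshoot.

Closed-loop characteristic equation: s² + 7.2s + 36.71 = 0, so ω_n = 6.059 rad/s and ζ = 7.2/(2·6.059) = 0.5942.
%OS = 100·exp(−πζ/√(1−ζ²)) = 100·exp(−π·0.5942/√0.6469) = 9.82%.

9.82%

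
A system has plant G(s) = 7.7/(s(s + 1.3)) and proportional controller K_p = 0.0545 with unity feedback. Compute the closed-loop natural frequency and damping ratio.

ω_n = 0.648 rad/s, ζ = 1

With unity feedback the closed-loop characteristic equation is s² + 1.3s + 0.0545·7.7 = s² + 1.3s + 0.4197 = 0.
Matching s² + 2ζω_n s + ω_n²: ω_n = √0.4197 = 0.6478 rad/s and 2ζω_n = 1.3, so ζ = 1.3/(2·0.6478) = 1.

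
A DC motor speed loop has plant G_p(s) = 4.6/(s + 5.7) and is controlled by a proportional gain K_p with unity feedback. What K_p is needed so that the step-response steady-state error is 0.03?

The loop is type 0, so e_ss(step) = 1/(1 + K_pos) with K_pos = K_p·G_p(0).
G_p(0) = 0.807. Require 1/(1 + K_p·0.807) = 0.03, so 1 + 0.807·K_p = 33.33.
K_p = (33.33 − 1)/0.807 = 40.1.

K_p = 40.1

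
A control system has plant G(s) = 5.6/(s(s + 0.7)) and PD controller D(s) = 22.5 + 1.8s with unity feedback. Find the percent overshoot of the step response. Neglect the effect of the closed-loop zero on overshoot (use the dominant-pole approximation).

Forward path: (22.5 + 1.8s)·5.6/(s(s+0.7)). The closed-loop characteristic equation is s² + (0.7 + 5.6·1.8)s + 5.6·22.5 = 0.
That is s² + 10.78s + 126 = 0, so ω_n = 11.22 rad/s and ζ = 10.78/(2·11.22) = 0.4802.
%OS = 100·exp(−πζ/√(1−ζ²)) = 17.9%.

17.9%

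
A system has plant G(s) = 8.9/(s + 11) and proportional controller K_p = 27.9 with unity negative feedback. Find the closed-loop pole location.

s = -259.3

Closed-loop transfer function: T(s) = K_p·G(s)/(1 + K_p·G(s)) = 248.3/(s + 11 + 248.3) = 248.3/(s + 259.3).
The closed-loop pole is at s = −259.3.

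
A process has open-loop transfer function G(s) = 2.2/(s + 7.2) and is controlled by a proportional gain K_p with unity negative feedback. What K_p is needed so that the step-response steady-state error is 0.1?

K_p = 29.5

For a type-0 loop with proportional control, e_ss = 1/(1 + K_p·G(0)).
G(0) = 0.3056. Require 1/(1 + K_p·0.3056) = 0.1, so 1 + 0.3056·K_p = 10.
K_p = (10 − 1)/0.3056 = 29.5.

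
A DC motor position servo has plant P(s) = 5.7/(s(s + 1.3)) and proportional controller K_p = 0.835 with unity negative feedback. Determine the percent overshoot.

Closed-loop characteristic equation: s² + 1.3s + 4.76 = 0, so ω_n = 2.182 rad/s and ζ = 1.3/(2·2.182) = 0.2979.
%OS = 100·exp(−πζ/√(1−ζ²)) = 100·exp(−π·0.2979/√0.9112) = 37.5%.

37.5%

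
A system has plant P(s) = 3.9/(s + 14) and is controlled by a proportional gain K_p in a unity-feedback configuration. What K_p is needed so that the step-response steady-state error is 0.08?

K_p = 41.3

Steady-state error for a unit step on this type-0 loop is 1/(1 + K_p·P(0)).
P(0) = 0.2786. Require 1/(1 + K_p·0.2786) = 0.08, so 1 + 0.2786·K_p = 12.5.
K_p = (12.5 − 1)/0.2786 = 41.3.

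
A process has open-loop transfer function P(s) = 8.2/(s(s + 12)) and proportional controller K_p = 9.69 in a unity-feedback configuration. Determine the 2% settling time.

T_s ≈ 0.667 s

Closed-loop characteristic equation: s² + 12s + 79.46 = 0, so ω_n = 8.914 rad/s and ζ = 12/(2·8.914) = 0.6731.
2% settling time T_s ≈ 4/(ζω_n) = 4/6 = 0.667 s.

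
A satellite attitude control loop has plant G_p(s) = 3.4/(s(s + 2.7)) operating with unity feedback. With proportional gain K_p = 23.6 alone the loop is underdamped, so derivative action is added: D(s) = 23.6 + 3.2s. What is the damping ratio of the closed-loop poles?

Forward path: (23.6 + 3.2s)·3.4/(s(s+2.7)). The closed-loop characteristic equation is s² + (2.7 + 3.4·3.2)s + 3.4·23.6 = 0.
That is s² + 13.58s + 80.24 = 0, so ω_n = 8.958 rad/s and ζ = 13.58/(2·8.958) = 0.758.

ζ = 0.758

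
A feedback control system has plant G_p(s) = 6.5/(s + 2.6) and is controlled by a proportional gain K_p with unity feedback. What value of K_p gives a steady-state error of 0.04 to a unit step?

K_p = 9.6

The loop is type 0, so e_ss(step) = 1/(1 + K_pos) with K_pos = K_p·G_p(0).
G_p(0) = 2.5. Require 1/(1 + K_p·2.5) = 0.04, so 1 + 2.5·K_p = 25.
K_p = (25 − 1)/2.5 = 9.6.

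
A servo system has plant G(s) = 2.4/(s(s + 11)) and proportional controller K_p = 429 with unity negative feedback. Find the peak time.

The closed-loop denominator s² + 11s + 1030 gives ω_n = √1030 = 32.09 and ζ = 11/(2ω_n) = 0.1714.
Damped frequency ω_d = ω_n√(1−ζ²) = 31.61 rad/s, so peak time T_p = π/ω_d = 0.0994 s.

T_p = 0.0994 s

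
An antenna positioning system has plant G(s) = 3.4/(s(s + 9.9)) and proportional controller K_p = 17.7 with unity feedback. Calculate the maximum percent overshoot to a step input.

The closed-loop denominator s² + 9.9s + 60.18 gives ω_n = √60.18 = 7.758 and ζ = 9.9/(2ω_n) = 0.6381.
%OS = 100·exp(−πζ/√(1−ζ²)) = 100·exp(−π·0.6381/√0.5928) = 7.4%.

7.4%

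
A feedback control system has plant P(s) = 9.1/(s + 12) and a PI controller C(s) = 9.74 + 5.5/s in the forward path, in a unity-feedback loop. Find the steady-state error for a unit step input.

The open loop C(s)P(s) has a pole at the origin (type 1), so the static position error constant is infinite and e_ss = 1/(1+∞) = 0.

0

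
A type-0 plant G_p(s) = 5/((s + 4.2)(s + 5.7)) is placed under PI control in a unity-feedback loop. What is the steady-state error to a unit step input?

The PI controller's integrator makes the forward path type 1, so e_ss to a step is zero.

0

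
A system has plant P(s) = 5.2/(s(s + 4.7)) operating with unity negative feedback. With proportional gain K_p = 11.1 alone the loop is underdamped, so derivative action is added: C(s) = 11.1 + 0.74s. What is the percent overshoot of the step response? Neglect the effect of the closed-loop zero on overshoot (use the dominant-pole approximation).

Forward path: (11.1 + 0.74s)·5.2/(s(s+4.7)). The closed-loop characteristic equation is s² + (4.7 + 5.2·0.74)s + 5.2·11.1 = 0.
That is s² + 8.548s + 57.72 = 0, so ω_n = 7.597 rad/s and ζ = 8.548/(2·7.597) = 0.5626.
%OS = 100·exp(−πζ/√(1−ζ²)) = 11.8%.

11.8%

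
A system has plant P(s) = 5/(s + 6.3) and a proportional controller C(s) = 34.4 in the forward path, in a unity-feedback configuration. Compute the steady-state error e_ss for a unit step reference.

The loop is type 0. Static position error constant K_pos = C(0)·P(0) = 34.4·0.7937 = 27.3.
Steady-state error to a unit step: e_ss = 1/(1+K_pos) = 1/28.3 = 0.0353.

0.0353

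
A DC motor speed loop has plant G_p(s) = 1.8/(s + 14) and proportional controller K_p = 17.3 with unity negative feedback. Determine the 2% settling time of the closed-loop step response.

Closed-loop transfer function: T(s) = K_p·G_p(s)/(1 + K_p·G_p(s)) = 31.14/(s + 14 + 31.14) = 31.14/(s + 45.14).
Time constant τ = 1/45.14 = 0.02215 s, so the 2% settling time is about 4τ = 0.0886 s.

T_s ≈ 0.0886 s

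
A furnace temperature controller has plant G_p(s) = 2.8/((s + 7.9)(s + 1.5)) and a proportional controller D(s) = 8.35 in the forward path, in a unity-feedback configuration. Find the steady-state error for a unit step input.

The loop is type 0. Static position error constant K_pos = D(0)·G_p(0) = 8.35·0.2363 = 1.973.
Steady-state error to a unit step: e_ss = 1/(1+K_pos) = 1/2.973 = 0.336.

0.336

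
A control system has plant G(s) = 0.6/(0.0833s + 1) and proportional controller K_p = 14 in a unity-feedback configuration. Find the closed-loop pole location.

s = -112.8

Closed loop: T(s) = K_p·G/(1+K_p·G) = 8.4/(0.0833s + 1 + 8.4), with pole at s = −(1 + 8.4)/0.0833 = −112.8.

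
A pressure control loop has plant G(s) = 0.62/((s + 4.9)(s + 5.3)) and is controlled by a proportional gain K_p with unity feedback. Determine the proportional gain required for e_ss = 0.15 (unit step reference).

K_p = 237

For a type-0 loop with proportional control, e_ss = 1/(1 + K_p·G(0)).
G(0) = 0.02387. Require 1/(1 + K_p·0.02387) = 0.15, so 1 + 0.02387·K_p = 6.667.
K_p = (6.667 − 1)/0.02387 = 237.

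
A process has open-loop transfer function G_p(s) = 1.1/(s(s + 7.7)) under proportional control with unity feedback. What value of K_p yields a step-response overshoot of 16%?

K_p = 53.1

From %OS = 100·exp(−πζ/√(1−ζ²)) = 16%, ζ = −ln(0.16)/√(π²+ln²(0.16)) = 0.5039.
Characteristic equation s² + 7.7s + 1.1K_p = 0 gives ζ = 7.7/(2√(1.1K_p)).
Setting ζ = 0.5039: √(1.1K_p) = 7.7/(2·0.5039) = 7.641, so K_p = 58.38/1.1 = 53.1.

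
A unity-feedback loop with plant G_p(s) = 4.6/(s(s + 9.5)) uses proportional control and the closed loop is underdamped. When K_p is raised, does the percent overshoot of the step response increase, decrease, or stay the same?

increase

Characteristic equation s² + 9.5s + K_p·4.6 = 0: raising K_p raises ω_n while 2ζω_n = 9.5 is fixed, so ζ falls and overshoot grows.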